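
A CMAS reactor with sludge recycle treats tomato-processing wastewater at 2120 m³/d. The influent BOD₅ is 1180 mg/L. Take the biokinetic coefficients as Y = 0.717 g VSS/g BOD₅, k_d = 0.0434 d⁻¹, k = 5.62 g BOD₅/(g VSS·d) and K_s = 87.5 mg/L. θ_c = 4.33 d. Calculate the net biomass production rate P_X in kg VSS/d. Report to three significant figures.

P_X ≈ 1500 kg VSS/d

Effluent substrate depends only on kinetics and SRT: S = K_s(1 + k_d θ_c) / [θ_c(Yk − k_d) − 1] = 87.5 × (1 + 0.0434 × 4.33) / [4.33 × (0.717 × 5.62 − 0.0434) − 1] = 103.9 / 16.26 = 6.393 mg/L.
Y_obs = Y / (1 + k_d θ_c) = 0.717 / (1 + 0.0434 × 4.33) = 0.717 / 1.188 = 0.6036.
Q·(S₀ − S) = 2120 × (1180 − 6.39) × 10⁻³ = 2488 kg/d removed.
Net biomass production P_X = Y_obs × Q·(S₀ − S) = 0.6036 × 2488 = 1502 kg VSS/d.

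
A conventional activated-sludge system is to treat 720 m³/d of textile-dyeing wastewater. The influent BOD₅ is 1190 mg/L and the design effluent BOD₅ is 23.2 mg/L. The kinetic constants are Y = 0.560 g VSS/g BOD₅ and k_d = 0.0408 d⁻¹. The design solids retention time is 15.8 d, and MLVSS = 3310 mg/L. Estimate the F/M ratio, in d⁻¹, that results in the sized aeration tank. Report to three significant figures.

F/M ≈ 0.190 d⁻¹

Steady-state biomass mass balance: V·X·(1 + k_d·θ_c) = Y·Q·(S₀ − S)·θ_c, so V = 0.560 × 720 × (1190 − 23.2) × 15.8 / [3310 × (1 + 0.0408 × 15.8)] = 7.43×10^6 / 5444 = 1365 m³.
F/M = applied load / biomass = Q·S₀/(V·X) = 720 × 1190 / (1365 × 3310) = 0.1896 d⁻¹.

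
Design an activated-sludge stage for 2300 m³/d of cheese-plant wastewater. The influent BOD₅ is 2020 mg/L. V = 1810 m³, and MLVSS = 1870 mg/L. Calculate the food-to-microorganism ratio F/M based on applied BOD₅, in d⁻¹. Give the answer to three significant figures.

F/M = applied load / biomass = Q·S₀/(V·X) = 2300 × 2020 / (1810 × 1870) = 1.373 d⁻¹.

F/M ≈ 1.37 d⁻¹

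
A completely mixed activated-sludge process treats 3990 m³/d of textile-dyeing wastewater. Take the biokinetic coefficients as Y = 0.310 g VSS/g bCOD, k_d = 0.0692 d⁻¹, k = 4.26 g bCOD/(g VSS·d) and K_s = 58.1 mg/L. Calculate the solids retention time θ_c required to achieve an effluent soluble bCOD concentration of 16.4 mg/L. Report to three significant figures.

Specific growth rate at S = 16.4 mg/L: μ = YkS/(K_s+S) = 0.310·4.26·16.4/(58.1+16.4) = 0.2907 d⁻¹.
Then 1/θ_c = μ − k_d = 0.2907 − 0.0692 = 0.2215 d⁻¹, giving θ_c = 4.514 d.

θ_c ≈ 4.51 d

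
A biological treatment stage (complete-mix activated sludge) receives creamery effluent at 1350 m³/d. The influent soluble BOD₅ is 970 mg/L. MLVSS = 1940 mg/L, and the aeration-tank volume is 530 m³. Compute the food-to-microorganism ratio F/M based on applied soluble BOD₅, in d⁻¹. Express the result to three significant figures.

F/M ≈ 1.27 d⁻¹

F/M = applied load / biomass = Q·S₀/(V·X) = 1350 × 970 / (530.0 × 1940) = 1.274 d⁻¹.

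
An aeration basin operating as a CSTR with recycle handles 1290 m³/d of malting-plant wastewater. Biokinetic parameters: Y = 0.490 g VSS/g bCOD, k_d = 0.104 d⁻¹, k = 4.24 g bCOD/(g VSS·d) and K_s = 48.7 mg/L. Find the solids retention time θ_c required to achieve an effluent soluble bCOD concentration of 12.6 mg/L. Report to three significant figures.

At the target effluent, Y k S/(K_s+S) = 0.490×4.24×12.6/61.30 = 0.4270 d⁻¹.
θ_c = 1/(μ − k_d) = 1/(0.4270 − 0.104) = 1/0.3230 = 3.096 d.

θ_c ≈ 3.10 d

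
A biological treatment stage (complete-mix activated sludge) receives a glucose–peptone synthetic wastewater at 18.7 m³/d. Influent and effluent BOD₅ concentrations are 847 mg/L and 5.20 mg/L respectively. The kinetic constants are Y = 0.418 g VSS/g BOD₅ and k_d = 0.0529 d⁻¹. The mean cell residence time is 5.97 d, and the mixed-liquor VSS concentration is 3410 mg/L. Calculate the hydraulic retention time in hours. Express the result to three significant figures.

τ ≈ 11.2 h

Steady-state biomass mass balance: V·X·(1 + k_d·θ_c) = Y·Q·(S₀ − S)·θ_c, so V = 0.418 × 18.7 × (847 − 5.20) × 5.97 / [3410 × (1 + 0.0529 × 5.97)] = 3.93×10^4 / 4487 = 8.755 m³.
HRT = V/Q = 8.755 m³ / 18.7 m³·d⁻¹ = 0.4682 d × 24 = 11.24 h.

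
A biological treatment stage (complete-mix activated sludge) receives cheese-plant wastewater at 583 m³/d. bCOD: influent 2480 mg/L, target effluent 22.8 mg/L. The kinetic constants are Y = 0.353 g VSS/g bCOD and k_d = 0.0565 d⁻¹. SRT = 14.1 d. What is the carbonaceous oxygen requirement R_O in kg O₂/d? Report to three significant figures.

R_O ≈ 1030 kg O₂/d

Y_obs = Y / (1 + k_d θ_c) = 0.353 / (1 + 0.0565 × 14.1) = 0.353 / 1.797 = 0.1965.
Substrate removed = Q·(S₀ − S) = 583 m³/d × (2480 − 22.8) g/m³ = 1.43×10^6 g/d = 1433 kg/d.
Net sludge production P_X = 0.1965 × 1433 = 281.5 kg VSS/d.
R_O = Q·(S₀ − S) − 1.42·P_X = 1433 − 1.42 × 281.5 = 1033 kg O₂/d.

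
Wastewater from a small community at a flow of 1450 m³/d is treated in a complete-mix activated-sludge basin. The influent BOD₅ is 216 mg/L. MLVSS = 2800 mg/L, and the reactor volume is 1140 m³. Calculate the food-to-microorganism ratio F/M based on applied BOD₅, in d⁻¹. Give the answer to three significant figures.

F/M ≈ 0.0981 d⁻¹

F/M = applied load / biomass = Q·S₀/(V·X) = 1450 × 216 / (1140 × 2800) = 0.09812 d⁻¹.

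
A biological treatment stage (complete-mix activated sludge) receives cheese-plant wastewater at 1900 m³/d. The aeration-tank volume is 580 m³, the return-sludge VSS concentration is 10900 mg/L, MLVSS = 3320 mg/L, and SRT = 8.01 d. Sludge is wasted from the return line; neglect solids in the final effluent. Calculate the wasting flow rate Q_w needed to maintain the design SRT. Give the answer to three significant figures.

Wasting from the return line (neglecting effluent solids): Q_w = V·X / (θ_c·X_r) = 580.0 × 3320 / (8.01 × 10900) = 22.06 m³/d.

Q_w ≈ 22.1 m³/d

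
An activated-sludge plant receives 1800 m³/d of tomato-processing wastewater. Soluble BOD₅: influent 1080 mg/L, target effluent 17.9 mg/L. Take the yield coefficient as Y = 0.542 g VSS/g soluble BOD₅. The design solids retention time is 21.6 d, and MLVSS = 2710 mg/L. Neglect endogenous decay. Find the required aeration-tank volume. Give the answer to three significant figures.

V ≈ 8260 m³

With k_d = 0 the design equation reduces to V = Y Q (S₀−S) θ_c / X = 0.542 × 1800 × (1080 − 17.9) × 21.6 / 2710 = 8259 m³.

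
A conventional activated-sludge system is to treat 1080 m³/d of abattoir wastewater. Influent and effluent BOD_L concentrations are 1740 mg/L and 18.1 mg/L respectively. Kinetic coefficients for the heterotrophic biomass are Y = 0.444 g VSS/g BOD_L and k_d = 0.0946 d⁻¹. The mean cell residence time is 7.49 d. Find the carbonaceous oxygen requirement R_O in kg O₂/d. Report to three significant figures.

Correct the yield for decay: Y_obs = Y/(1 + k_d θ_c) = 0.444 / (1 + 0.0946 × 7.49) = 0.444 / 1.709 = 0.2599.
ΔS = 1740 − 18.1 = 1722 mg/L, so the substrate removal rate is 1080 × 1722/1000 = 1860 kg BOD_L/d.
Biomass synthesised: P_X = Y_obs × 1860 = 483.3 kg VSS/d.
R_O = Q·ΔS − 1.42 P_X = 1860 − 686.2 = 1173 kg O₂/d.

R_O ≈ 1170 kg O₂/d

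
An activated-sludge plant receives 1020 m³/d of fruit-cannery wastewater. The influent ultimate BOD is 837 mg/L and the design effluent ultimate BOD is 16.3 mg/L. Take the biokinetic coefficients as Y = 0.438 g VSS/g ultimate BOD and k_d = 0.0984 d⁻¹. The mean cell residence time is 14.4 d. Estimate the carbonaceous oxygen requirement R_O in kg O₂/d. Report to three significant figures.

R_O ≈ 622 kg O₂/d

The observed yield is Y_obs = Y/(1 + k_d·θ_c) = 0.438 / (1 + 0.0984 × 14.4) = 0.438 / 2.417 = 0.1812 g VSS per g ultimate BOD removed.
Mass of ultimate BOD removed per day: Q(S₀ − S) = 1020 × 820.7 g/m³ = 837.1 kg/d.
Net sludge production P_X = 0.1812 × 837.1 = 151.7 kg VSS/d.
R_O = Q·(S₀ − S) − 1.42·P_X = 837.1 − 1.42 × 151.7 = 621.7 kg O₂/d.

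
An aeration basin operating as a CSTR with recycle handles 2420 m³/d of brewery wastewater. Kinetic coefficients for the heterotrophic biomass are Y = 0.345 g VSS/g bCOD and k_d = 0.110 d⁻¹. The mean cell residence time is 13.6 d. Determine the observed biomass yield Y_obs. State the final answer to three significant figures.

Correct the yield for decay: Y_obs = Y/(1 + k_d θ_c) = 0.345 / (1 + 0.110 × 13.6) = 0.345 / 2.496 = 0.1382.

Y_obs ≈ 0.138 g VSS/g bCOD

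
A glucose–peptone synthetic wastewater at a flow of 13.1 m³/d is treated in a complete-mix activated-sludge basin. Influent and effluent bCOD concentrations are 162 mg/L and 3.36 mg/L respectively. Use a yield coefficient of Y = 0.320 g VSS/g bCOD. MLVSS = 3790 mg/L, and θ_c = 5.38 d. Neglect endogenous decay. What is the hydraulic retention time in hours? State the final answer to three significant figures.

With k_d = 0 the design equation reduces to V = Y Q (S₀−S) θ_c / X = 0.320 × 13.1 × (162 − 3.36) × 5.38 / 3790 = 0.9440 m³.
Hydraulic retention time τ = V/Q = 0.9440 / 13.1 = 0.07206 d = 1.729 h.

τ ≈ 1.73 h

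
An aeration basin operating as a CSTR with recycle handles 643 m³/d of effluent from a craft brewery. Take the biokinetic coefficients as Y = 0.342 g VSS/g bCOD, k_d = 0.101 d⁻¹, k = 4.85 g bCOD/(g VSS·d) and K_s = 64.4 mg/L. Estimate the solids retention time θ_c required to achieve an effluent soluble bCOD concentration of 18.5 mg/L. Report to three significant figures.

Specific growth rate at S = 18.5 mg/L: μ = YkS/(K_s+S) = 0.342·4.85·18.5/(64.4+18.5) = 0.3702 d⁻¹.
Then 1/θ_c = μ − k_d = 0.3702 − 0.101 = 0.2692 d⁻¹, giving θ_c = 3.715 d.

θ_c ≈ 3.72 d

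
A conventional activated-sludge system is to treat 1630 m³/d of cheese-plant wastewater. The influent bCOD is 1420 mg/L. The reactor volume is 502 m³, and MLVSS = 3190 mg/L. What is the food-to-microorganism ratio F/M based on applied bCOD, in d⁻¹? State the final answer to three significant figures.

F/M ≈ 1.45 d⁻¹

F/M = applied load / biomass = Q·S₀/(V·X) = 1630 × 1420 / (502.0 × 3190) = 1.445 d⁻¹.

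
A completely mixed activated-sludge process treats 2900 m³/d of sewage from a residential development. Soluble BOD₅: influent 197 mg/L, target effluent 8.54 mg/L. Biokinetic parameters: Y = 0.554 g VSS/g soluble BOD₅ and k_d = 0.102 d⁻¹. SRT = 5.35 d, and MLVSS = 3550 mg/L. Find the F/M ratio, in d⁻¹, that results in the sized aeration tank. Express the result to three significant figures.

Rearranging the biomass balance for a CMAS with decay, V = Y·Q·ΔS·θ_c / [X·(1+k_d θ_c)] = 0.554 × 2900 × (197 − 8.54) × 5.35 / [3550 × (1 + 0.102 × 5.35)] = 1.62×10^6 / 5487 = 295.2 m³.
Food-to-microorganism ratio F/M = Q S₀ / (V X) = 2900 × 197 / (295.2 × 3550) = 0.5451 d⁻¹.

F/M ≈ 0.545 d⁻¹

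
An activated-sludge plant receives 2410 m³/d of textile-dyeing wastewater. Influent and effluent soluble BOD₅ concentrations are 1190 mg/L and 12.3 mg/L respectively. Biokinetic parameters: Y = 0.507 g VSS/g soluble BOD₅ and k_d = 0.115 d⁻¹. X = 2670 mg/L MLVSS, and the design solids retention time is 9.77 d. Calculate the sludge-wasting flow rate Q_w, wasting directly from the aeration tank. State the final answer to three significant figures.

Steady-state biomass mass balance: V·X·(1 + k_d·θ_c) = Y·Q·(S₀ − S)·θ_c, so V = 0.507 × 2410 × (1190 − 12.3) × 9.77 / [2670 × (1 + 0.115 × 9.77)] = 1.41×10^7 / 5670 = 2480 m³.
With mixed-liquor wasting, θ_c = V/Q_w, so Q_w = V/θ_c = 2480/9.77 = 253.8 m³/d.

Q_w ≈ 254 m³/d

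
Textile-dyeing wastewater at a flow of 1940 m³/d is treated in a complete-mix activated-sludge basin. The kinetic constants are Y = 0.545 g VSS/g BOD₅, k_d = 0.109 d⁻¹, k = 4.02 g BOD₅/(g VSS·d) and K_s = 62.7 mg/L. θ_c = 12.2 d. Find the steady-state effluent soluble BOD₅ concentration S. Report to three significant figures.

S ≈ 5.99 mg/L

From the Monod/SRT balance for a CMAS, S = K_s·(1+k_d θ_c)/[θ_c·(Y k − k_d) − 1] = 62.7 × (1 + 0.109 × 12.2) / [12.2 × (0.545 × 4.02 − 0.109) − 1] = 146.1 / 24.40 = 5.987 mg/L.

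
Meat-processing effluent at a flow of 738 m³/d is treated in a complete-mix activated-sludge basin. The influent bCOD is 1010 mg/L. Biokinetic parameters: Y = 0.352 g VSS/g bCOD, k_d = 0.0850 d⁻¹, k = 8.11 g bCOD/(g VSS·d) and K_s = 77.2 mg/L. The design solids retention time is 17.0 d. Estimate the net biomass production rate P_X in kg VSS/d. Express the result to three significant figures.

P_X ≈ 107 kg VSS/d

Effluent substrate depends only on kinetics and SRT: S = K_s(1 + k_d θ_c) / [θ_c(Yk − k_d) − 1] = 77.2 × (1 + 0.0850 × 17.0) / [17.0 × (0.352 × 8.11 − 0.0850) − 1] = 188.8 / 46.09 = 4.096 mg/L.
The observed yield is Y_obs = Y/(1 + k_d·θ_c) = 0.352 / (1 + 0.0850 × 17.0) = 0.352 / 2.445 = 0.1440 g VSS per g bCOD removed.
Q·(S₀ − S) = 738 × (1010 − 4.10) × 10⁻³ = 742.4 kg/d removed.
So the net sludge growth is P_X = 0.1440 × 742.4 = 106.9 kg VSS/d.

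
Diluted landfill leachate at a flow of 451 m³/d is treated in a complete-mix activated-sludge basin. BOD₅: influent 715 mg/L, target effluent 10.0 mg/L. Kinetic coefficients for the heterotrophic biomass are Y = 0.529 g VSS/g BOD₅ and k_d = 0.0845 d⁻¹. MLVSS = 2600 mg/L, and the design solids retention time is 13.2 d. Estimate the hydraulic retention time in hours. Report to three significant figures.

τ ≈ 21.5 h

From the SRT design equation V = Y Q (S₀−S) θ_c / [X (1 + k_d θ_c)] = 0.529 × 451 × (715 − 10.0) × 13.2 / [2600 × (1 + 0.0845 × 13.2)] = 2.22×10^6 / 5500 = 403.7 m³.
τ = V/Q = 403.7/451 = 0.8951 d, or 21.48 h.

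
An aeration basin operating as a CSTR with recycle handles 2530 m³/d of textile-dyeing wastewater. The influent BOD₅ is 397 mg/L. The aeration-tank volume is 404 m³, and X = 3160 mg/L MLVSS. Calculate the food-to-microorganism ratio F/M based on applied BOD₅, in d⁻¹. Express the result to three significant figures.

F/M = applied load / biomass = Q·S₀/(V·X) = 2530 × 397 / (404.0 × 3160) = 0.7868 d⁻¹.

F/M ≈ 0.787 d⁻¹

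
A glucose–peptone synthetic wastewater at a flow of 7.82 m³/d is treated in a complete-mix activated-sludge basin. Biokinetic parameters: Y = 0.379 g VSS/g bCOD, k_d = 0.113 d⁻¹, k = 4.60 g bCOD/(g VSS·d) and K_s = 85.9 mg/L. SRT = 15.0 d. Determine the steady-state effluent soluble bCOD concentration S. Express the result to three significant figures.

S ≈ 9.87 mg/L

Effluent substrate depends only on kinetics and SRT: S = K_s(1 + k_d θ_c) / [θ_c(Yk − k_d) − 1] = 85.9 × (1 + 0.113 × 15.0) / [15.0 × (0.379 × 4.60 − 0.113) − 1] = 231.5 / 23.46 = 9.870 mg/L.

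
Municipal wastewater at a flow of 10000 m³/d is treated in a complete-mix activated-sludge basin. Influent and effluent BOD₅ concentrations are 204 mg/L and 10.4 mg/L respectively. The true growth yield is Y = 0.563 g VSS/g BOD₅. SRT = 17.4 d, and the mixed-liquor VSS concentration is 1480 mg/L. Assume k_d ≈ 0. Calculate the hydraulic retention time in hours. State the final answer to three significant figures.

V·X = Y·Q·ΔS·θ_c gives V = 0.563 × 10000 × (204 − 10.4) × 17.4 / 1480 = 12814 m³.
HRT = V/Q = 12814 m³ / 10000 m³·d⁻¹ = 1.281 d × 24 = 30.75 h.

τ ≈ 30.8 h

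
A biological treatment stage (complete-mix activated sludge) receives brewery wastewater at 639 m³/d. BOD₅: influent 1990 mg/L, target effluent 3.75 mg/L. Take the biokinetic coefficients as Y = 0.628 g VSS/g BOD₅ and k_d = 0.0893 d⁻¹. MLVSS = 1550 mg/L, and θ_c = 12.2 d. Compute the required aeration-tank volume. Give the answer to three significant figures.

Steady-state biomass mass balance: V·X·(1 + k_d·θ_c) = Y·Q·(S₀ − S)·θ_c, so V = 0.628 × 639 × (1990 − 3.75) × 12.2 / [1550 × (1 + 0.0893 × 12.2)] = 9.72×10^6 / 3239 = 3003 m³.

V ≈ 3000 m³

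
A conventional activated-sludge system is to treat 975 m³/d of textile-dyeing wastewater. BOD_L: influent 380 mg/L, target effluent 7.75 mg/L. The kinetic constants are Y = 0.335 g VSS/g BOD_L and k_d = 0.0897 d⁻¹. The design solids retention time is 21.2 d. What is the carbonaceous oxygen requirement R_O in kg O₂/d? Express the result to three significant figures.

R_O ≈ 303 kg O₂/d

Observed yield with endogenous decay: Y_obs = Y / (1 + k_d·θ_c) = 0.335 / (1 + 0.0897 × 21.2) = 0.335 / 2.902 = 0.1155 g VSS/g BOD_L.
ΔS = 380 − 7.75 = 372.2 mg/L, so the substrate removal rate is 975 × 372.2/1000 = 362.9 kg BOD_L/d.
P_X = Y_obs·Q·(S₀ − S) = 0.1155 × 362.9 = 41.90 kg VSS/d.
R_O = Q·(S₀ − S) − 1.42·P_X = 362.9 − 1.42 × 41.90 = 303.4 kg O₂/d.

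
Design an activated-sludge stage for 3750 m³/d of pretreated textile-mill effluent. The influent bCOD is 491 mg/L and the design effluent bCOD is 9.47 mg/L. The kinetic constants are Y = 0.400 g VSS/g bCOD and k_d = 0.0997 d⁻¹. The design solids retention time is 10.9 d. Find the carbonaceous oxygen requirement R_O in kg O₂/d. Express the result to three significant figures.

The observed yield is Y_obs = Y/(1 + k_d·θ_c) = 0.400 / (1 + 0.0997 × 10.9) = 0.400 / 2.087 = 0.1917 g VSS per g bCOD removed.
ΔS = 491 − 9.47 = 481.5 mg/L, so the substrate removal rate is 3750 × 481.5/1000 = 1806 kg bCOD/d.
Net sludge production P_X = 0.1917 × 1806 = 346.1 kg VSS/d.
R_O = Q·ΔS − 1.42 P_X = 1806 − 491.5 = 1314 kg O₂/d.

R_O ≈ 1310 kg O₂/d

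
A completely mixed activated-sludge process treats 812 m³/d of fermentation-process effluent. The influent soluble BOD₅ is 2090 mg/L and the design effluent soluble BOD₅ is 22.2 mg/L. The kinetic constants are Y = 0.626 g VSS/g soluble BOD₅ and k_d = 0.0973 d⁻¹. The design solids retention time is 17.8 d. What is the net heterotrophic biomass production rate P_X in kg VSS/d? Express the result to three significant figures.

Y_obs = Y / (1 + k_d θ_c) = 0.626 / (1 + 0.0973 × 17.8) = 0.626 / 2.732 = 0.2291.
Substrate removed = Q·(S₀ − S) = 812 m³/d × (2090 − 22.2) g/m³ = 1.68×10^6 g/d = 1679 kg/d.
Biomass produced: P_X = Y_obs·Q·ΔS = 0.2291 × 1679 ≈ 384.7 kg VSS/d.

P_X ≈ 385 kg VSS/d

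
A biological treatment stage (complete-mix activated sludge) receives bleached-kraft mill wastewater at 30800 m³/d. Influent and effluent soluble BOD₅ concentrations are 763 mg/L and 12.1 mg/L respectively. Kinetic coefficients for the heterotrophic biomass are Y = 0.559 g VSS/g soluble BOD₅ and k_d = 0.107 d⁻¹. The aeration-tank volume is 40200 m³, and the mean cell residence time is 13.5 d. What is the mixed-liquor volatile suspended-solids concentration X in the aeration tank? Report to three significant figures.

X ≈ 1780 mg/L

X = Y·Q·ΔS·θ_c / [V·(1 + k_d θ_c)] = 0.559 × 30800 × (763 − 12.1) × 13.5 / [40200 × (1 + 0.107 × 13.5)] = 1776 mg/L.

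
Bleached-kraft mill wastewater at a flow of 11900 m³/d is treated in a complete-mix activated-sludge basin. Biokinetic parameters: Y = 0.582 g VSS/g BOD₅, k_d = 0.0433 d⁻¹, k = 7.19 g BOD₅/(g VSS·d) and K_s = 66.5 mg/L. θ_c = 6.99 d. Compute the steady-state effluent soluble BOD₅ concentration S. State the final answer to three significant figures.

For a completely mixed reactor with recycle the Lawrence–McCarty relation gives S = K_s·(1 + k_d·θ_c) / [θ_c·(Y·k − k_d) − 1] = 66.5 × (1 + 0.0433 × 6.99) / [6.99 × (0.582 × 7.19 − 0.0433) − 1] = 86.63 / 27.95 = 3.100 mg/L.

S ≈ 3.10 mg/L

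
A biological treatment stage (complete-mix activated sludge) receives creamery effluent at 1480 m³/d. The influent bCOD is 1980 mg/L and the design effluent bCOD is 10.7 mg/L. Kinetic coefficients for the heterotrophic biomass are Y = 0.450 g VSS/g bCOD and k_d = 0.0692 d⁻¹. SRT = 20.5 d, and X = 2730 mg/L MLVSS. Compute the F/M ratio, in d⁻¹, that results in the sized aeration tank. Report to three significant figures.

F/M ≈ 0.264 d⁻¹

Rearranging the biomass balance for a CMAS with decay, V = Y·Q·ΔS·θ_c / [X·(1+k_d θ_c)] = 0.450 × 1480 × (1980 − 10.7) × 20.5 / [2730 × (1 + 0.0692 × 20.5)] = 2.69×10^7 / 6603 = 4072 m³.
F/M = Q·S₀ / (V·X) = 1480 × 1980 / (4072 × 2730) = 0.2636 g bCOD·(g VSS·d)⁻¹.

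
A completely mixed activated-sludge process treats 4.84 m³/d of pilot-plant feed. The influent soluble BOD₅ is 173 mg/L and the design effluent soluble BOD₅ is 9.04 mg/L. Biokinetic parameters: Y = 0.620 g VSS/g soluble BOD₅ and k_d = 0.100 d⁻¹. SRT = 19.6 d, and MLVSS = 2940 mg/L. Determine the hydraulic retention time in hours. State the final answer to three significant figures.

τ ≈ 5.49 h

Rearranging the biomass balance for a CMAS with decay, V = Y·Q·ΔS·θ_c / [X·(1+k_d θ_c)] = 0.620 × 4.84 × (173 − 9.04) × 19.6 / [2940 × (1 + 0.100 × 19.6)] = 9.64×10^3 / 8702 = 1.108 m³.
Hydraulic retention time τ = V/Q = 1.108 / 4.84 = 0.2290 d = 5.495 h.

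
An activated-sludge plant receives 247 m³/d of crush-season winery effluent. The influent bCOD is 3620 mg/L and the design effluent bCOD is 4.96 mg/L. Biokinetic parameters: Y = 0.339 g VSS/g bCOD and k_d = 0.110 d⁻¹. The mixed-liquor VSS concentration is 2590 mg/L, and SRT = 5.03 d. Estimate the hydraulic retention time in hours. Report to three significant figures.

τ ≈ 36.8 h

Rearranging the biomass balance for a CMAS with decay, V = Y·Q·ΔS·θ_c / [X·(1+k_d θ_c)] = 0.339 × 247 × (3620 − 4.96) × 5.03 / [2590 × (1 + 0.110 × 5.03)] = 1.52×10^6 / 4023 = 378.5 m³.
τ = V/Q = 378.5/247 = 1.532 d, or 36.77 h.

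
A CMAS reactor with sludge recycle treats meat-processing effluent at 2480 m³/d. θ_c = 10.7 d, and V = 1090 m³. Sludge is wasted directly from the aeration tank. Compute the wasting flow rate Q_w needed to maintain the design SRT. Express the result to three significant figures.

Wasting from the aeration tank: Q_w = V / θ_c = 1090 / 10.7 = 101.9 m³/d.

Q_w ≈ 102 m³/d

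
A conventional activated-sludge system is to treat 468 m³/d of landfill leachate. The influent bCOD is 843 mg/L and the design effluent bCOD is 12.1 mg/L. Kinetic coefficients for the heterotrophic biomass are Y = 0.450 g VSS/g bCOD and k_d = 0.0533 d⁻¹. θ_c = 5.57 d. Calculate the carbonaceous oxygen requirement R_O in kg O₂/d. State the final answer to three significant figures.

Observed yield with endogenous decay: Y_obs = Y / (1 + k_d·θ_c) = 0.450 / (1 + 0.0533 × 5.57) = 0.450 / 1.297 = 0.3470 g VSS/g bCOD.
ΔS = 843 − 12.1 = 830.9 mg/L, so the substrate removal rate is 468 × 830.9/1000 = 388.9 kg bCOD/d.
Biomass synthesised: P_X = Y_obs × 388.9 = 134.9 kg VSS/d.
Carbonaceous O₂ demand = substrate oxidised − cell-mass equivalent = 388.9 − 1.42 × 134.9 = 197.3 kg O₂/d.

R_O ≈ 197 kg O₂/d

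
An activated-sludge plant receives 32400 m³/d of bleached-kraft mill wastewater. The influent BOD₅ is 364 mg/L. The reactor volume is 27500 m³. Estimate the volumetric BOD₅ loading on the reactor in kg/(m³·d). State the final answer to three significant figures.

L_v ≈ 0.429 kg BOD₅/(m³·d)

Volumetric loading L_v = Q·S₀ / V = 32400 × 364 g/m³ / 27500 m³ = 428.9 g/(m³·d) = 0.4289 kg BOD₅/(m³·d).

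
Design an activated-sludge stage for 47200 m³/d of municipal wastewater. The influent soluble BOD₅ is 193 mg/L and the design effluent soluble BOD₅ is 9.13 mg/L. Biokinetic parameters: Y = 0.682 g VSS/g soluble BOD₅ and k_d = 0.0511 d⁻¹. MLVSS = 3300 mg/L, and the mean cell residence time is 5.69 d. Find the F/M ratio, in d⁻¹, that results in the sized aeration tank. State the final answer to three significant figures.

From the SRT design equation V = Y Q (S₀−S) θ_c / [X (1 + k_d θ_c)] = 0.682 × 47200 × (193 − 9.13) × 5.69 / [3300 × (1 + 0.0511 × 5.69)] = 3.37×10^7 / 4260 = 7907 m³.
F/M = applied load / biomass = Q·S₀/(V·X) = 47200 × 193 / (7907 × 3300) = 0.3491 d⁻¹.

F/M ≈ 0.349 d⁻¹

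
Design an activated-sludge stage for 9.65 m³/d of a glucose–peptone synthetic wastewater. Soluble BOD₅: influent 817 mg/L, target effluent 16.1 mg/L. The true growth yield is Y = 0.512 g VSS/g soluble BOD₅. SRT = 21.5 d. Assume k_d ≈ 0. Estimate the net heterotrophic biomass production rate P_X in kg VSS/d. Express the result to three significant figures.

P_X ≈ 3.96 kg VSS/d

No decay correction is needed, so Y_obs = Y = 0.512.
Substrate removed = Q·(S₀ − S) = 9.65 m³/d × (817 − 16.1) g/m³ = 7.73×10^3 g/d = 7.729 kg/d.
P_X = Y_obs · Q(S₀ − S) = 0.5120 × 7.729 = 3.957 kg VSS/d.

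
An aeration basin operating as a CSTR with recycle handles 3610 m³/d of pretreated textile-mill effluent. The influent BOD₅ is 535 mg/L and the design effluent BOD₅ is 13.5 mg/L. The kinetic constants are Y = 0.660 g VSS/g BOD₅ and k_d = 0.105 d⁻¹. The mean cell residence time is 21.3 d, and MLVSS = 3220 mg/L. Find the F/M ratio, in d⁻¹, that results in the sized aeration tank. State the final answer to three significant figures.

F/M ≈ 0.236 d⁻¹

From the SRT design equation V = Y Q (S₀−S) θ_c / [X (1 + k_d θ_c)] = 0.660 × 3610 × (535 − 13.5) × 21.3 / [3220 × (1 + 0.105 × 21.3)] = 2.65×10^7 / 10422 = 2540 m³.
F/M = Q·S₀ / (V·X) = 3610 × 535 / (2540 × 3220) = 0.2362 g BOD₅·(g VSS·d)⁻¹.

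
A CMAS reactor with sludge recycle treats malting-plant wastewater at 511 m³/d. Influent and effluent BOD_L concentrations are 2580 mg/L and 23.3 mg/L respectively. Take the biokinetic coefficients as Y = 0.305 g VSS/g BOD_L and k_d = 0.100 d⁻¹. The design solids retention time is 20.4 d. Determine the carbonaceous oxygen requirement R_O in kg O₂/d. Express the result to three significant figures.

R_O ≈ 1120 kg O₂/d

The observed yield is Y_obs = Y/(1 + k_d·θ_c) = 0.305 / (1 + 0.100 × 20.4) = 0.305 / 3.040 = 0.1003 g VSS per g BOD_L removed.
Q·(S₀ − S) = 511 × (2580 − 23.3) × 10⁻³ = 1306 kg/d removed.
P_X = Y_obs·Q·(S₀ − S) = 0.1003 × 1306 = 131.1 kg VSS/d.
R_O = Q·ΔS − 1.42 P_X = 1306 − 186.1 = 1120 kg O₂/d.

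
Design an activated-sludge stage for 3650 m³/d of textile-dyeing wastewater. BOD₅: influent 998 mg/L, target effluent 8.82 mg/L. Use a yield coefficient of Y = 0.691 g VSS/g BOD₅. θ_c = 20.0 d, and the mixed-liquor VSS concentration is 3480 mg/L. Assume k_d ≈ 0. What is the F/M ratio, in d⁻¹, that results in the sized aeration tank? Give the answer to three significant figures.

Biomass mass balance (decay neglected): V·X = Y·Q·(S₀ − S)·θ_c, so V = 0.691 × 3650 × (998 − 8.82) × 20.0 / 3480 = 14338 m³.
Food-to-microorganism ratio F/M = Q S₀ / (V X) = 3650 × 998 / (14338 × 3480) = 0.07300 d⁻¹.

F/M ≈ 0.0730 d⁻¹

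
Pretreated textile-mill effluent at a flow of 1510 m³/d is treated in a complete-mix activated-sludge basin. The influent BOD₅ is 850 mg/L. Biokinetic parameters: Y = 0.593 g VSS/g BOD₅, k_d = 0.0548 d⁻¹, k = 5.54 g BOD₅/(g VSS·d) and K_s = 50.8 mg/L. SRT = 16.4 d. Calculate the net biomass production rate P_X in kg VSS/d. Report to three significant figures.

P_X ≈ 400 kg VSS/d

Effluent substrate depends only on kinetics and SRT: S = K_s(1 + k_d θ_c) / [θ_c(Yk − k_d) − 1] = 50.8 × (1 + 0.0548 × 16.4) / [16.4 × (0.593 × 5.54 − 0.0548) − 1] = 96.45 / 51.98 = 1.856 mg/L.
Y_obs = Y / (1 + k_d θ_c) = 0.593 / (1 + 0.0548 × 16.4) = 0.593 / 1.899 = 0.3123.
Mass of BOD₅ removed per day: Q(S₀ − S) = 1510 × 848.1 g/m³ = 1281 kg/d.
So the net sludge growth is P_X = 0.3123 × 1281 = 400.0 kg VSS/d.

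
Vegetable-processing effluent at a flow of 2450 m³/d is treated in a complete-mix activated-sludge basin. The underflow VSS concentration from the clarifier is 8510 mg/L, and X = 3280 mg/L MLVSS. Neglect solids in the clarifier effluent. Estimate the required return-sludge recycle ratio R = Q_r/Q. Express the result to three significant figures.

Mass balance around the secondary clarifier (neglecting effluent solids): R = X / (X_r − X) = 3280 / (8510 − 3280) = 0.6272.

R ≈ 0.627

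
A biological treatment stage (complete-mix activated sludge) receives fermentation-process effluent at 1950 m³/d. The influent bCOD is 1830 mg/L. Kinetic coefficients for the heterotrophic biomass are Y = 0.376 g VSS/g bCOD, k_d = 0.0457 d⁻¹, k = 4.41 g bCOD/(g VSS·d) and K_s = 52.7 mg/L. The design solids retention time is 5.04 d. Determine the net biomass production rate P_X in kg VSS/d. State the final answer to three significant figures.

P_X ≈ 1090 kg VSS/d

From the Monod/SRT balance for a CMAS, S = K_s·(1+k_d θ_c)/[θ_c·(Y k − k_d) − 1] = 52.7 × (1 + 0.0457 × 5.04) / [5.04 × (0.376 × 4.41 − 0.0457) − 1] = 64.84 / 7.127 = 9.098 mg/L.
Y_obs = Y / (1 + k_d θ_c) = 0.376 / (1 + 0.0457 × 5.04) = 0.376 / 1.230 = 0.3056.
ΔS = 1830 − 9.10 = 1821 mg/L, so the substrate removal rate is 1950 × 1821/1000 = 3551 kg bCOD/d.
Net biomass production P_X = Y_obs × Q·(S₀ − S) = 0.3056 × 3551 = 1085 kg VSS/d.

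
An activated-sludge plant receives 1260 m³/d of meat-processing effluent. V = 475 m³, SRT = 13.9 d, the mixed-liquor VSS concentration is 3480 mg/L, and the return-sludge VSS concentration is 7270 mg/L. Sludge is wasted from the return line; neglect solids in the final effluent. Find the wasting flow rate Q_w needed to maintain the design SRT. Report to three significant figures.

Q_w = (V·X)/(θ_c X_r) = 475.0 × 3480 / (13.9 × 7270) = 16.36 m³/d.

Q_w ≈ 16.4 m³/d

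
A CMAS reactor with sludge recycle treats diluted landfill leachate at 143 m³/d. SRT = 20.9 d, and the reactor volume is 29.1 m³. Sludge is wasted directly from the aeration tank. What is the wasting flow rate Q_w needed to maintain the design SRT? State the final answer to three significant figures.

Q_w ≈ 1.39 m³/d

Wasting from the aeration tank: Q_w = V / θ_c = 29.10 / 20.9 = 1.392 m³/d.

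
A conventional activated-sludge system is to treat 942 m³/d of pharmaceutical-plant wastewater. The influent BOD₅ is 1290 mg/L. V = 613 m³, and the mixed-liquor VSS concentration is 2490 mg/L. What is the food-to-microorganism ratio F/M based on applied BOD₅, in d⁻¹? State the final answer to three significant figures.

Food-to-microorganism ratio F/M = Q S₀ / (V X) = 942 × 1290 / (613.0 × 2490) = 0.7961 d⁻¹.

F/M ≈ 0.796 d⁻¹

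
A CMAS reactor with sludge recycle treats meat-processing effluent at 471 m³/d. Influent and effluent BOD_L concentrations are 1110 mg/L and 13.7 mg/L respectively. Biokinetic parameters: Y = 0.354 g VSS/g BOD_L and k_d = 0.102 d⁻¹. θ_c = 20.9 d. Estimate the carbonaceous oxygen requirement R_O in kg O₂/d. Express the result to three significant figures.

Y_obs = Y / (1 + k_d θ_c) = 0.354 / (1 + 0.102 × 20.9) = 0.354 / 3.132 = 0.1130.
Mass of BOD_L removed per day: Q(S₀ − S) = 471 × 1096 g/m³ = 516.4 kg/d.
P_X = Y_obs·Q·(S₀ − S) = 0.1130 × 516.4 = 58.37 kg VSS/d.
Carbonaceous O₂ demand = substrate oxidised − cell-mass equivalent = 516.4 − 1.42 × 58.37 = 433.5 kg O₂/d.

R_O ≈ 433 kg O₂/d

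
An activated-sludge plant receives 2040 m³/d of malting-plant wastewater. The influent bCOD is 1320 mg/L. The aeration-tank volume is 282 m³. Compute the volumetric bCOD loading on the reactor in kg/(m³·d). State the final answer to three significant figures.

L_v ≈ 9.55 kg bCOD/(m³·d)

Applied bCOD load per unit volume = Q·S₀/V = (2040 × 1320/1000)/282.0 = 9.549 kg bCOD·m⁻³·d⁻¹.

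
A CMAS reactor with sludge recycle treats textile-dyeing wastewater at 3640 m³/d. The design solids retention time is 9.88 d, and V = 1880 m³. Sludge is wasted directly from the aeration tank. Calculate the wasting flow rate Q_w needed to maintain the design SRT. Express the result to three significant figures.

For wasting at MLVSS concentration, Q_w = V/θ_c = 1880/9.88 = 190.3 m³/d.

Q_w ≈ 190 m³/d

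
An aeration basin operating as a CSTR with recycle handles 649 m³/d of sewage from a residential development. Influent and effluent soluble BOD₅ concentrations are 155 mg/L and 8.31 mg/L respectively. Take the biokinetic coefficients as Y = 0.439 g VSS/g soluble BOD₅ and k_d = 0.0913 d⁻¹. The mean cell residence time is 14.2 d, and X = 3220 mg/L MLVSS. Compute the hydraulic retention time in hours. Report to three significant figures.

τ ≈ 2.97 h

Steady-state biomass mass balance: V·X·(1 + k_d·θ_c) = Y·Q·(S₀ − S)·θ_c, so V = 0.439 × 649 × (155 − 8.31) × 14.2 / [3220 × (1 + 0.0913 × 14.2)] = 5.93×10^5 / 7395 = 80.26 m³.
τ = V/Q = 80.26/649 = 0.1237 d, or 2.968 h.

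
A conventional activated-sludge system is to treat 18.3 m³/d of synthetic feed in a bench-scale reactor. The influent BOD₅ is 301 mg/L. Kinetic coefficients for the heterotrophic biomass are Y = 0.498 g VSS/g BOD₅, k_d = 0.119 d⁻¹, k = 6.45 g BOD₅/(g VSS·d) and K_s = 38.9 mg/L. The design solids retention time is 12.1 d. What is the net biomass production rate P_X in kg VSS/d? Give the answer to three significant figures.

For a completely mixed reactor with recycle the Lawrence–McCarty relation gives S = K_s·(1 + k_d·θ_c) / [θ_c·(Y·k − k_d) − 1] = 38.9 × (1 + 0.119 × 12.1) / [12.1 × (0.498 × 6.45 − 0.119) − 1] = 94.91 / 36.43 = 2.606 mg/L.
The observed yield is Y_obs = Y/(1 + k_d·θ_c) = 0.498 / (1 + 0.119 × 12.1) = 0.498 / 2.440 = 0.2041 g VSS per g BOD₅ removed.
Q·(S₀ − S) = 18.3 × (301 − 2.61) × 10⁻³ = 5.461 kg/d removed.
Net biomass production P_X = Y_obs × Q·(S₀ − S) = 0.2041 × 5.461 = 1.115 kg VSS/d.

P_X ≈ 1.11 kg VSS/d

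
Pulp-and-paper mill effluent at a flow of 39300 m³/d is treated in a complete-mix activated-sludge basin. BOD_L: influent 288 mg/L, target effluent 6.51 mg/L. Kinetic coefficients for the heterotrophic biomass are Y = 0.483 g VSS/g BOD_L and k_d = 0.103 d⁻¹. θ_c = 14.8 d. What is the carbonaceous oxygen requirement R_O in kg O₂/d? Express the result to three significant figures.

Y_obs = Y / (1 + k_d θ_c) = 0.483 / (1 + 0.103 × 14.8) = 0.483 / 2.524 = 0.1913.
Q·(S₀ − S) = 39300 × (288 − 6.51) × 10⁻³ = 11063 kg/d removed.
P_X = Y_obs·Q·(S₀ − S) = 0.1913 × 11063 = 2117 kg VSS/d.
R_O = Q·ΔS − 1.42 P_X = 11063 − 3006 = 8057 kg O₂/d.

R_O ≈ 8060 kg O₂/d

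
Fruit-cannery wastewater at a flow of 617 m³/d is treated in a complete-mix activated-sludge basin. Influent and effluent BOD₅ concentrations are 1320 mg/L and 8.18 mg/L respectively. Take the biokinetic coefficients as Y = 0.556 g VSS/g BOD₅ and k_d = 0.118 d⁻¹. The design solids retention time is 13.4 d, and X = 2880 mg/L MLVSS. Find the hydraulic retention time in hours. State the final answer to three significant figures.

From the SRT design equation V = Y Q (S₀−S) θ_c / [X (1 + k_d θ_c)] = 0.556 × 617 × (1320 − 8.18) × 13.4 / [2880 × (1 + 0.118 × 13.4)] = 6.03×10^6 / 7434 = 811.2 m³.
HRT = V/Q = 811.2 m³ / 617 m³·d⁻¹ = 1.315 d × 24 = 31.55 h.

τ ≈ 31.6 h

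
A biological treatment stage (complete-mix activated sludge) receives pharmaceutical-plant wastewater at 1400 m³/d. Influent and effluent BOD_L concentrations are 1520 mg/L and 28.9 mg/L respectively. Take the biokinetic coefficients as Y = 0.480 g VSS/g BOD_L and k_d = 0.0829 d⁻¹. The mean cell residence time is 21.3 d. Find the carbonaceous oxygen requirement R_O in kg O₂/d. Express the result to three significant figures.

Y_obs = Y / (1 + k_d θ_c) = 0.480 / (1 + 0.0829 × 21.3) = 0.480 / 2.766 = 0.1736.
Substrate removed = Q·(S₀ − S) = 1400 m³/d × (1520 − 28.9) g/m³ = 2.09×10^6 g/d = 2088 kg/d.
Biomass synthesised: P_X = Y_obs × 2088 = 362.3 kg VSS/d.
R_O = Q·(S₀ − S) − 1.42·P_X = 2088 − 1.42 × 362.3 = 1573 kg O₂/d.

R_O ≈ 1570 kg O₂/d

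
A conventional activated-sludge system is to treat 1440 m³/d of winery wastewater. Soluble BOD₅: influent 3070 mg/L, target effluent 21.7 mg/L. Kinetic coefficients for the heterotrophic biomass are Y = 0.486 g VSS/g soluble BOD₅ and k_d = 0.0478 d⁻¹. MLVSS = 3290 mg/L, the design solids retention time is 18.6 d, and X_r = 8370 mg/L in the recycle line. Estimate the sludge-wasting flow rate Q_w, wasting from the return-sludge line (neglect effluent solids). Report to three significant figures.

Q_w ≈ 135 m³/d

Rearranging the biomass balance for a CMAS with decay, V = Y·Q·ΔS·θ_c / [X·(1+k_d θ_c)] = 0.486 × 1440 × (3070 − 21.7) × 18.6 / [3290 × (1 + 0.0478 × 18.6)] = 3.97×10^7 / 6215 = 6384 m³.
θ_c = V·X/(Q_w·X_r) when wasting from the recycle, so Q_w = V·X/(θ_c·X_r) = 6384 × 3290 / (18.6 × 8370) = 134.9 m³/d.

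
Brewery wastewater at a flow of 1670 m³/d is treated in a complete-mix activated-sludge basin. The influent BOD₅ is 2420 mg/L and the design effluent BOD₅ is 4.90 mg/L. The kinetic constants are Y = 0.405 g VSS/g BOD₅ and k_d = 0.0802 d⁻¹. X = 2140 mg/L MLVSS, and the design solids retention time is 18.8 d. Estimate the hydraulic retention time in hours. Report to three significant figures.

τ ≈ 82.2 h

From the SRT design equation V = Y Q (S₀−S) θ_c / [X (1 + k_d θ_c)] = 0.405 × 1670 × (2420 − 4.90) × 18.8 / [2140 × (1 + 0.0802 × 18.8)] = 3.07×10^7 / 5367 = 5722 m³.
Hydraulic retention time τ = V/Q = 5722 / 1670 = 3.426 d = 82.24 h.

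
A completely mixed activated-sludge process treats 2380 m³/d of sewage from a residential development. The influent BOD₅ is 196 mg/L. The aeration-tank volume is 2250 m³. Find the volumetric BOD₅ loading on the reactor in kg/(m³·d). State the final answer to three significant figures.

L_v ≈ 0.207 kg BOD₅/(m³·d)

L_v = Q S₀ / V = 2380 × 196 × 10⁻³ / 2250 = 0.2073 kg/(m³·d).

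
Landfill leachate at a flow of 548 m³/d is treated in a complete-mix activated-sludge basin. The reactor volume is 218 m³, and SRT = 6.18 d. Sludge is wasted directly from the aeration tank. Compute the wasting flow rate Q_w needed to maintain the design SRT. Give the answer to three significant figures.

Q_w ≈ 35.3 m³/d

With mixed-liquor wasting, θ_c = V/Q_w, so Q_w = V/θ_c = 218.0/6.18 = 35.28 m³/d.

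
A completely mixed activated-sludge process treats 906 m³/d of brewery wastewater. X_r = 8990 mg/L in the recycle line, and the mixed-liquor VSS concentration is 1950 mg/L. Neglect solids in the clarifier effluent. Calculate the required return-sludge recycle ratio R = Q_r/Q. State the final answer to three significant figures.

R ≈ 0.277

Mass balance around the secondary clarifier (neglecting effluent solids): R = X / (X_r − X) = 1950 / (8990 − 1950) = 0.2770.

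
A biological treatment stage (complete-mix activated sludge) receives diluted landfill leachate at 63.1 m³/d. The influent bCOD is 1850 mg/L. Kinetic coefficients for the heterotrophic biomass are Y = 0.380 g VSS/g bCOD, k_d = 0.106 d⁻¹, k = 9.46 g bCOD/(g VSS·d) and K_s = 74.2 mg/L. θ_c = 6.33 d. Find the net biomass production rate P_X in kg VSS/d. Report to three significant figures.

P_X ≈ 26.5 kg VSS/d

For a completely mixed reactor with recycle the Lawrence–McCarty relation gives S = K_s·(1 + k_d·θ_c) / [θ_c·(Y·k − k_d) − 1] = 74.2 × (1 + 0.106 × 6.33) / [6.33 × (0.380 × 9.46 − 0.106) − 1] = 124.0 / 21.08 = 5.881 mg/L.
Y_obs = Y / (1 + k_d θ_c) = 0.380 / (1 + 0.106 × 6.33) = 0.380 / 1.671 = 0.2274.
ΔS = 1850 − 5.88 = 1844 mg/L, so the substrate removal rate is 63.1 × 1844/1000 = 116.4 kg bCOD/d.
Net biomass production P_X = Y_obs × Q·(S₀ − S) = 0.2274 × 116.4 = 26.46 kg VSS/d.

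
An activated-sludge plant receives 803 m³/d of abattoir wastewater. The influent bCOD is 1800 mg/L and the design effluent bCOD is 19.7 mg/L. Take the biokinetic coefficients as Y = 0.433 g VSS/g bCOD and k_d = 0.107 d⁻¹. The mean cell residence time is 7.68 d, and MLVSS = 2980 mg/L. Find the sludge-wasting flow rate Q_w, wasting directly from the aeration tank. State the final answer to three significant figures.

Steady-state biomass mass balance: V·X·(1 + k_d·θ_c) = Y·Q·(S₀ − S)·θ_c, so V = 0.433 × 803 × (1800 − 19.7) × 7.68 / [2980 × (1 + 0.107 × 7.68)] = 4.75×10^6 / 5429 = 875.7 m³.
With mixed-liquor wasting, θ_c = V/Q_w, so Q_w = V/θ_c = 875.7/7.68 = 114.0 m³/d.

Q_w ≈ 114 m³/d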